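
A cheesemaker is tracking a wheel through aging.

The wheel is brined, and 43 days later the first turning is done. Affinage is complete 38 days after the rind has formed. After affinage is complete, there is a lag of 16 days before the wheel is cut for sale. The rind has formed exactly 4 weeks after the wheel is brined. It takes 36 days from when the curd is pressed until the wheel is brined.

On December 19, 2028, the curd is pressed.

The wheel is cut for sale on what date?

The curd is pressed: Dec 19, 2028.
The wheel is brined: Dec 19, 2028 + 36 days = Jan 24, 2029.
The rind has formed: Jan 24, 2029 + 4 weeks = Feb 21, 2029.
Affinage is complete: Feb 21, 2029 + 38 days = Mar 31, 2029.
The wheel is cut for sale: Mar 31, 2029 + 16 days = Apr 16, 2029.

April 16, 2029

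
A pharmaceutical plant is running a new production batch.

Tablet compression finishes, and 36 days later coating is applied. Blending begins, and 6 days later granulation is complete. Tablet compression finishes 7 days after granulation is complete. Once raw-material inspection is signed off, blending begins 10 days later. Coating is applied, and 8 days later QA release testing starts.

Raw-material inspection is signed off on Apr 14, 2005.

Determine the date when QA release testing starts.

Raw-material inspection is signed off: Apr 14, 2005.
Blending begins: Apr 14, 2005 + 10 days = Apr 24, 2005.
Granulation is complete: Apr 24, 2005 + 6 days = Apr 30, 2005.
Tablet compression finishes: Apr 30, 2005 + 7 days = May 7, 2005.
Coating is applied: May 7, 2005 + 36 days = Jun 12, 2005.
QA release testing starts: Jun 12, 2005 + 8 days = Jun 20, 2005.

Jun 20, 2005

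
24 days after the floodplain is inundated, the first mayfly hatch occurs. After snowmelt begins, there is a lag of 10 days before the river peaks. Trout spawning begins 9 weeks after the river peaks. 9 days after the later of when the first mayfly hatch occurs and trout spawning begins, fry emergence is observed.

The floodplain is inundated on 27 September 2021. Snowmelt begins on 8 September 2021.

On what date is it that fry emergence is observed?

29 November 2021

The floodplain is inundated: Sep 27, 2021.
The first mayfly hatch occurs: Sep 27, 2021 + 24 days = Oct 21, 2021.
Snowmelt begins: Sep 8, 2021.
The river peaks: Sep 8, 2021 + 10 days = Sep 18, 2021.
Trout spawning begins: Sep 18, 2021 + 9 weeks = Nov 20, 2021.
Both prerequisites met — the first mayfly hatch occurs (Oct 21, 2021), trout spawning begins (Nov 20, 2021); the later is Nov 20, 2021.
Fry emergence is observed: Nov 20, 2021 + 9 days = Nov 29, 2021.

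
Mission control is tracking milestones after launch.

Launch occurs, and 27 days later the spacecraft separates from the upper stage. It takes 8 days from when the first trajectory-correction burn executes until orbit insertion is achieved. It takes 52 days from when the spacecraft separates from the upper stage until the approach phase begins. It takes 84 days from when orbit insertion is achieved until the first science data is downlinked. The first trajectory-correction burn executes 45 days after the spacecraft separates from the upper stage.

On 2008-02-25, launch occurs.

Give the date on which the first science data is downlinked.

Launch occurs: Feb 25, 2008.
The spacecraft separates from the upper stage: Feb 25, 2008 + 27 days = Mar 23, 2008.
The first trajectory-correction burn executes: Mar 23, 2008 + 45 days = May 7, 2008.
Orbit insertion is achieved: May 7, 2008 + 8 days = May 15, 2008.
The first science data is downlinked: May 15, 2008 + 84 days = Aug 7, 2008.

2008-08-07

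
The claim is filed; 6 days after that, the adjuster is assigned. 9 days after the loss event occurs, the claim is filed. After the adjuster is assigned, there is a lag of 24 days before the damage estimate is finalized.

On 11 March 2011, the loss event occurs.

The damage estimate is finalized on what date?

The loss event occurs: Mar 11, 2011.
The claim is filed: Mar 11, 2011 + 9 days = Mar 20, 2011.
The adjuster is assigned: Mar 20, 2011 + 6 days = Mar 26, 2011.
The damage estimate is finalized: Mar 26, 2011 + 24 days = Apr 19, 2011.

19 April 2011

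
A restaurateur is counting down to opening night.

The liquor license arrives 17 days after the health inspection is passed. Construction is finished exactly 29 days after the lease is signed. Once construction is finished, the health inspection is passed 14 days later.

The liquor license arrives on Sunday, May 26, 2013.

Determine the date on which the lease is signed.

The liquor license arrives: May 26, 2013.
The health inspection is passed: May 26, 2013 − 17 days = May 9, 2013.
Construction is finished: May 9, 2013 − 14 days = Apr 25, 2013.
The lease is signed: Apr 25, 2013 − 29 days = Mar 27, 2013.

Wednesday, March 27, 2013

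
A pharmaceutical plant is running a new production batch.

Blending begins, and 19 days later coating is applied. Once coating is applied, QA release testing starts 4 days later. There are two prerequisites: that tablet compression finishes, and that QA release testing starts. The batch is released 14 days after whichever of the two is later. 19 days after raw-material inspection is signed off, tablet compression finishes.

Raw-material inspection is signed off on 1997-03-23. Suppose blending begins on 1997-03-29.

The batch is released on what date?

Raw-material inspection is signed off: Mar 23, 1997.
Tablet compression finishes: Mar 23, 1997 + 19 days = Apr 11, 1997.
Blending begins: Mar 29, 1997.
Coating is applied: Mar 29, 1997 + 19 days = Apr 17, 1997.
QA release testing starts: Apr 17, 1997 + 4 days = Apr 21, 1997.
Both prerequisites met — tablet compression finishes (Apr 11, 1997), QA release testing starts (Apr 21, 1997); the later is Apr 21, 1997.
The batch is released: Apr 21, 1997 + 14 days = May 5, 1997.

1997-05-05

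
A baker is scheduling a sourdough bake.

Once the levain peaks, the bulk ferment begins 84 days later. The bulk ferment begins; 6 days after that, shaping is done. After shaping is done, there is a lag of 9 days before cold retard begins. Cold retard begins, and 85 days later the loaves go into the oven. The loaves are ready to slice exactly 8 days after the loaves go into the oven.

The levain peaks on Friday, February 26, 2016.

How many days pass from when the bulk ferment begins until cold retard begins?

Causal path: the bulk ferment begins → shaping is done → cold retard begins.
Total delay along the path: 6 + 9 = 15 days.

15 days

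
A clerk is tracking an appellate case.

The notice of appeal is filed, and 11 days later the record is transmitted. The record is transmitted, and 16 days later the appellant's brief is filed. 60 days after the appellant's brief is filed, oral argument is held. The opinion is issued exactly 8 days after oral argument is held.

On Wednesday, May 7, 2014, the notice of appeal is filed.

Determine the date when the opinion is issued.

Sunday, August 10, 2014

The notice of appeal is filed: May 7, 2014.
The record is transmitted: May 7, 2014 + 11 days = May 18, 2014.
The appellant's brief is filed: May 18, 2014 + 16 days = Jun 3, 2014.
Oral argument is held: Jun 3, 2014 + 60 days = Aug 2, 2014.
The opinion is issued: Aug 2, 2014 + 8 days = Aug 10, 2014.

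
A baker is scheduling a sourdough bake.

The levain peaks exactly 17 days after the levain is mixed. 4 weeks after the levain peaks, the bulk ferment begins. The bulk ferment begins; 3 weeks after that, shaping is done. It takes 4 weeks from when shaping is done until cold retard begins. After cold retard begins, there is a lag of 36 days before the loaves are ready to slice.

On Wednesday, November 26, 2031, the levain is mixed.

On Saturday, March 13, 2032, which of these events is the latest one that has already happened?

The levain is mixed: Nov 26, 2031.
The levain peaks: Nov 26, 2031 + 17 days = Dec 13, 2031.
The bulk ferment begins: Dec 13, 2031 + 4 weeks = Jan 10, 2032.
Shaping is done: Jan 10, 2032 + 3 weeks = Jan 31, 2032.
Cold retard begins: Jan 31, 2032 + 4 weeks = Feb 28, 2032.
The loaves are ready to slice: Feb 28, 2032 + 36 days = Apr 4, 2032.
Mar 13, 2032 falls between when cold retard begins (Feb 28, 2032) and when the loaves are ready to slice (Apr 4, 2032).

Cold retard begins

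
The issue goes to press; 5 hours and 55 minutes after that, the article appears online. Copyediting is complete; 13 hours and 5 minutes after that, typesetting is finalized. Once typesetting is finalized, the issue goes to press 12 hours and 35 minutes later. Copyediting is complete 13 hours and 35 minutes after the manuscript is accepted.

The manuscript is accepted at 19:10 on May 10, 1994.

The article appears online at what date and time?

16:20 on May 12, 1994

The manuscript is accepted: 19:10 May 10, 1994.
Copyediting is complete: 19:10 May 10, 1994 + 13h35m = 08:45 May 11, 1994.
Typesetting is finalized: 08:45 May 11, 1994 + 13h05m = 21:50 May 11, 1994.
The issue goes to press: 21:50 May 11, 1994 + 12h35m = 10:25 May 12, 1994.
The article appears online: 10:25 May 12, 1994 + 5h55m = 16:20 May 12, 1994.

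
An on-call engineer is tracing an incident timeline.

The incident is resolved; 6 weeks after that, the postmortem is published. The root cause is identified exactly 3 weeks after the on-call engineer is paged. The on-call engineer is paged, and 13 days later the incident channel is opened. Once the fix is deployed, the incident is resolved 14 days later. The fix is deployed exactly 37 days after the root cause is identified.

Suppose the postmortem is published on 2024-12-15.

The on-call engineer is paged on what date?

The postmortem is published: Dec 15, 2024.
The incident is resolved: Dec 15, 2024 − 6 weeks = Nov 3, 2024.
The fix is deployed: Nov 3, 2024 − 14 days = Oct 20, 2024.
The root cause is identified: Oct 20, 2024 − 37 days = Sep 13, 2024.
The on-call engineer is paged: Sep 13, 2024 − 3 weeks = Aug 23, 2024.

2024-08-23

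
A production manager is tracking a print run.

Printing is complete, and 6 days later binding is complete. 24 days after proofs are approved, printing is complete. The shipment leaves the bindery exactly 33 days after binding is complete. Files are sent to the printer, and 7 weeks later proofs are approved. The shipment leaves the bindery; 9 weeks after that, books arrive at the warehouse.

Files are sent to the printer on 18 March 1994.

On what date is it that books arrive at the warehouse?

9 September 1994

Files are sent to the printer: Mar 18, 1994.
Proofs are approved: Mar 18, 1994 + 7 weeks = May 6, 1994.
Printing is complete: May 6, 1994 + 24 days = May 30, 1994.
Binding is complete: May 30, 1994 + 6 days = Jun 5, 1994.
The shipment leaves the bindery: Jun 5, 1994 + 33 days = Jul 8, 1994.
Books arrive at the warehouse: Jul 8, 1994 + 9 weeks = Sep 9, 1994.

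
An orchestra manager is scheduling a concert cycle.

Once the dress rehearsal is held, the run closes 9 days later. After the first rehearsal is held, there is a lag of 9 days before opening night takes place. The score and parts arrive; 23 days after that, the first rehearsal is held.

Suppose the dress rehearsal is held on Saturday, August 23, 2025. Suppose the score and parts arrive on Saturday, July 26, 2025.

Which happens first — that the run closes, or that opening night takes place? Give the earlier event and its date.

The dress rehearsal is held: Aug 23, 2025.
The run closes: Aug 23, 2025 + 9 days = Sep 1, 2025.
The score and parts arrive: Jul 26, 2025.
The first rehearsal is held: Jul 26, 2025 + 23 days = Aug 18, 2025.
Opening night takes place: Aug 18, 2025 + 9 days = Aug 27, 2025.
Comparing: the run closes on Sep 1, 2025 vs opening night takes place on Aug 27, 2025. Earlier: opening night takes place.

Opening night takes place — Wednesday, August 27, 2025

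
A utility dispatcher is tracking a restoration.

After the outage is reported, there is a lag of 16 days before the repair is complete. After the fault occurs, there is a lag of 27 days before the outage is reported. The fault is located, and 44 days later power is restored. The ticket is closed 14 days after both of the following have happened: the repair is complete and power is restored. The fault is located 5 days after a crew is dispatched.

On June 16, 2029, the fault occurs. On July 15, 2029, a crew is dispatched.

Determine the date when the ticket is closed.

The fault occurs: Jun 16, 2029.
The outage is reported: Jun 16, 2029 + 27 days = Jul 13, 2029.
The repair is complete: Jul 13, 2029 + 16 days = Jul 29, 2029.
A crew is dispatched: Jul 15, 2029.
The fault is located: Jul 15, 2029 + 5 days = Jul 20, 2029.
Power is restored: Jul 20, 2029 + 44 days = Sep 2, 2029.
Both prerequisites met — the repair is complete (Jul 29, 2029), power is restored (Sep 2, 2029); the later is Sep 2, 2029.
The ticket is closed: Sep 2, 2029 + 14 days = Sep 16, 2029.

September 16, 2029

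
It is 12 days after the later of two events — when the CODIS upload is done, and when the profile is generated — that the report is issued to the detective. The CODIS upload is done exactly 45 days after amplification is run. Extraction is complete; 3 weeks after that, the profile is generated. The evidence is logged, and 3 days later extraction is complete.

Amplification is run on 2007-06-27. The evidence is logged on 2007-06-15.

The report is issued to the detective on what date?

2007-08-23

Amplification is run: Jun 27, 2007.
The CODIS upload is done: Jun 27, 2007 + 45 days = Aug 11, 2007.
The evidence is logged: Jun 15, 2007.
Extraction is complete: Jun 15, 2007 + 3 days = Jun 18, 2007.
The profile is generated: Jun 18, 2007 + 3 weeks = Jul 9, 2007.
Both prerequisites met — the CODIS upload is done (Aug 11, 2007), the profile is generated (Jul 9, 2007); the later is Aug 11, 2007.
The report is issued to the detective: Aug 11, 2007 + 12 days = Aug 23, 2007.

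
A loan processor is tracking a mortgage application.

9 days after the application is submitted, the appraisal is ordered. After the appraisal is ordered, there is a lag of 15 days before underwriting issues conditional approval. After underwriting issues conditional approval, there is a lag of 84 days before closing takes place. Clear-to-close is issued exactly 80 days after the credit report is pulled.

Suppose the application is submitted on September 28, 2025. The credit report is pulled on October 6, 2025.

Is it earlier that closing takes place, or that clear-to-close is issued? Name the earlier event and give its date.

The application is submitted: Sep 28, 2025.
The appraisal is ordered: Sep 28, 2025 + 9 days = Oct 7, 2025.
Underwriting issues conditional approval: Oct 7, 2025 + 15 days = Oct 22, 2025.
Closing takes place: Oct 22, 2025 + 84 days = Jan 14, 2026.
The credit report is pulled: Oct 6, 2025.
Clear-to-close is issued: Oct 6, 2025 + 80 days = Dec 25, 2025.
Comparing: closing takes place on Jan 14, 2026 vs clear-to-close is issued on Dec 25, 2025. Earlier: clear-to-close is issued.

Clear-to-close is issued — December 25, 2025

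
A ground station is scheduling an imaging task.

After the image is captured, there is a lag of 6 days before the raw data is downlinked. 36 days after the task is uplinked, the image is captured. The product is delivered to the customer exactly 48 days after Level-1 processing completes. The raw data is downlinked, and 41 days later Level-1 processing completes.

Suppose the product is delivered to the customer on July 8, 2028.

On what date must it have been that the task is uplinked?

The product is delivered to the customer: Jul 8, 2028.
Level-1 processing completes: Jul 8, 2028 − 48 days = May 21, 2028.
The raw data is downlinked: May 21, 2028 − 41 days = Apr 10, 2028.
The image is captured: Apr 10, 2028 − 6 days = Apr 4, 2028.
The task is uplinked: Apr 4, 2028 − 36 days = Feb 28, 2028.

February 28, 2028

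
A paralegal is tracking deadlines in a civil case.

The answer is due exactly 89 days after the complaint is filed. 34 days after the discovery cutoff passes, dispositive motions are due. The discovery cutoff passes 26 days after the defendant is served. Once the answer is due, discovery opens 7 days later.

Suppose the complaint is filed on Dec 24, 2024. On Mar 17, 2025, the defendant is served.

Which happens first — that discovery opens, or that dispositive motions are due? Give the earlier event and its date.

Discovery opens — Mar 30, 2025

The complaint is filed: Dec 24, 2024.
The answer is due: Dec 24, 2024 + 89 days = Mar 23, 2025.
Discovery opens: Mar 23, 2025 + 7 days = Mar 30, 2025.
The defendant is served: Mar 17, 2025.
The discovery cutoff passes: Mar 17, 2025 + 26 days = Apr 12, 2025.
Dispositive motions are due: Apr 12, 2025 + 34 days = May 16, 2025.
Comparing: discovery opens on Mar 30, 2025 vs dispositive motions are due on May 16, 2025. Earlier: discovery opens.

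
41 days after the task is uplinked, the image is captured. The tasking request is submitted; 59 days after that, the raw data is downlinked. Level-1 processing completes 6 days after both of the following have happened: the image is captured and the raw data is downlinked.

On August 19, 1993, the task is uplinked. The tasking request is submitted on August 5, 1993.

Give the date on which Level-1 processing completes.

The task is uplinked: Aug 19, 1993.
The image is captured: Aug 19, 1993 + 41 days = Sep 29, 1993.
The tasking request is submitted: Aug 5, 1993.
The raw data is downlinked: Aug 5, 1993 + 59 days = Oct 3, 1993.
Both prerequisites met — the image is captured (Sep 29, 1993), the raw data is downlinked (Oct 3, 1993); the later is Oct 3, 1993.
Level-1 processing completes: Oct 3, 1993 + 6 days = Oct 9, 1993.

October 9, 1993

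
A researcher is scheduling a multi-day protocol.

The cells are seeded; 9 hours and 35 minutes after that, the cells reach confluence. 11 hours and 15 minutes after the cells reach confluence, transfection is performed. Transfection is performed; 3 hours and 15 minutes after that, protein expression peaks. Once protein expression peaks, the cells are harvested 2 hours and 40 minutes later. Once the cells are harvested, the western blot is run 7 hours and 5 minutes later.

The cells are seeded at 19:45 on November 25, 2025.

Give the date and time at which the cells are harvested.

The cells are seeded: 19:45 Nov 25, 2025.
The cells reach confluence: 19:45 Nov 25, 2025 + 9h35m = 05:20 Nov 26, 2025.
Transfection is performed: 05:20 Nov 26, 2025 + 11h15m = 16:35 Nov 26, 2025.
Protein expression peaks: 16:35 Nov 26, 2025 + 3h15m = 19:50 Nov 26, 2025.
The cells are harvested: 19:50 Nov 26, 2025 + 2h40m = 22:30 Nov 26, 2025.

22:30 on November 26, 2025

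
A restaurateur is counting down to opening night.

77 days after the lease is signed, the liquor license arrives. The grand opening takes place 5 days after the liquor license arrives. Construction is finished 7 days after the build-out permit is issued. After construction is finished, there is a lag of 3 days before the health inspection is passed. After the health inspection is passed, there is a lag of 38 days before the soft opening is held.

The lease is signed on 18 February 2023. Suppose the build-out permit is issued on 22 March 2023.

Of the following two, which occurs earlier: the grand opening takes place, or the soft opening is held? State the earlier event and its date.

The soft opening is held — 9 May 2023

The lease is signed: Feb 18, 2023.
The liquor license arrives: Feb 18, 2023 + 77 days = May 6, 2023.
The grand opening takes place: May 6, 2023 + 5 days = May 11, 2023.
The build-out permit is issued: Mar 22, 2023.
Construction is finished: Mar 22, 2023 + 7 days = Mar 29, 2023.
The health inspection is passed: Mar 29, 2023 + 3 days = Apr 1, 2023.
The soft opening is held: Apr 1, 2023 + 38 days = May 9, 2023.
Comparing: the grand opening takes place on May 11, 2023 vs the soft opening is held on May 9, 2023. Earlier: the soft opening is held.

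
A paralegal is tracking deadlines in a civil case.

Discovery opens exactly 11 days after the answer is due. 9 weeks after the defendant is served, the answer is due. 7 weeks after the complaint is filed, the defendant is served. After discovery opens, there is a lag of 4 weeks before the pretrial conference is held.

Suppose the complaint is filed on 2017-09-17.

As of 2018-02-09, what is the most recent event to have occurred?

The complaint is filed: Sep 17, 2017.
The defendant is served: Sep 17, 2017 + 7 weeks = Nov 5, 2017.
The answer is due: Nov 5, 2017 + 9 weeks = Jan 7, 2018.
Discovery opens: Jan 7, 2018 + 11 days = Jan 18, 2018.
The pretrial conference is held: Jan 18, 2018 + 4 weeks = Feb 15, 2018.
Feb 9, 2018 falls between when discovery opens (Jan 18, 2018) and when the pretrial conference is held (Feb 15, 2018).

Discovery opens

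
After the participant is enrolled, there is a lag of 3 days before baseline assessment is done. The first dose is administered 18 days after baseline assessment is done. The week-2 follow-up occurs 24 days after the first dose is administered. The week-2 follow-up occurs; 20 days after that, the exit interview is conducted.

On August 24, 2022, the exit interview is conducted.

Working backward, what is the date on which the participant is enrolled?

The exit interview is conducted: Aug 24, 2022.
The week-2 follow-up occurs: Aug 24, 2022 − 20 days = Aug 4, 2022.
The first dose is administered: Aug 4, 2022 − 24 days = Jul 11, 2022.
Baseline assessment is done: Jul 11, 2022 − 18 days = Jun 23, 2022.
The participant is enrolled: Jun 23, 2022 − 3 days = Jun 20, 2022.

June 20, 2022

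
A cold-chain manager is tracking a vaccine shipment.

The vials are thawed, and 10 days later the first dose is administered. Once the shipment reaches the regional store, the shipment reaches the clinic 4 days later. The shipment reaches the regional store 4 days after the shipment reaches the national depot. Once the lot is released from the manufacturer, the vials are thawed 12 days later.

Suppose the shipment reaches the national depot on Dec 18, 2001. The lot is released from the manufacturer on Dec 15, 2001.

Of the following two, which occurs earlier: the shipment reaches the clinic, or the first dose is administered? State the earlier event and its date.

The shipment reaches the clinic — Dec 26, 2001

The shipment reaches the national depot: Dec 18, 2001.
The shipment reaches the regional store: Dec 18, 2001 + 4 days = Dec 22, 2001.
The shipment reaches the clinic: Dec 22, 2001 + 4 days = Dec 26, 2001.
The lot is released from the manufacturer: Dec 15, 2001.
The vials are thawed: Dec 15, 2001 + 12 days = Dec 27, 2001.
The first dose is administered: Dec 27, 2001 + 10 days = Jan 6, 2002.
Comparing: the shipment reaches the clinic on Dec 26, 2001 vs the first dose is administered on Jan 6, 2002. Earlier: the shipment reaches the clinic.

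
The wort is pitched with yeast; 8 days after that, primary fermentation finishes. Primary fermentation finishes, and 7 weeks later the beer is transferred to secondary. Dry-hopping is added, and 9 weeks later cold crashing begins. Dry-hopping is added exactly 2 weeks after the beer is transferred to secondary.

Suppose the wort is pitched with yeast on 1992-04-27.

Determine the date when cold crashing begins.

The wort is pitched with yeast: Apr 27, 1992.
Primary fermentation finishes: Apr 27, 1992 + 8 days = May 5, 1992.
The beer is transferred to secondary: May 5, 1992 + 7 weeks = Jun 23, 1992.
Dry-hopping is added: Jun 23, 1992 + 2 weeks = Jul 7, 1992.
Cold crashing begins: Jul 7, 1992 + 9 weeks = Sep 8, 1992.

1992-09-08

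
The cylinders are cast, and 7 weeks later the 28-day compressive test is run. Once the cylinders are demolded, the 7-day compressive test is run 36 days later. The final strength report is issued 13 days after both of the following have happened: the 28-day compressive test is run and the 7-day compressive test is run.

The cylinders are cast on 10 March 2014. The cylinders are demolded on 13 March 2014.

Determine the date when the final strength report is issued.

The cylinders are cast: Mar 10, 2014.
The 28-day compressive test is run: Mar 10, 2014 + 7 weeks = Apr 28, 2014.
The cylinders are demolded: Mar 13, 2014.
The 7-day compressive test is run: Mar 13, 2014 + 36 days = Apr 18, 2014.
Both prerequisites met — the 28-day compressive test is run (Apr 28, 2014), the 7-day compressive test is run (Apr 18, 2014); the later is Apr 28, 2014.
The final strength report is issued: Apr 28, 2014 + 13 days = May 11, 2014.

11 May 2014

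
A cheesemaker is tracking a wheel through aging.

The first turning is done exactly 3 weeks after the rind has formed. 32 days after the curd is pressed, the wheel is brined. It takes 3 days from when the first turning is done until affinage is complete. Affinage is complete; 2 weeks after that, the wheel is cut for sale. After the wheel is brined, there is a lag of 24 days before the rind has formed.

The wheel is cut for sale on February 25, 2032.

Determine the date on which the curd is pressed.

The wheel is cut for sale: Feb 25, 2032.
Affinage is complete: Feb 25, 2032 − 2 weeks = Feb 11, 2032.
The first turning is done: Feb 11, 2032 − 3 days = Feb 8, 2032.
The rind has formed: Feb 8, 2032 − 3 weeks = Jan 18, 2032.
The wheel is brined: Jan 18, 2032 − 24 days = Dec 25, 2031.
The curd is pressed: Dec 25, 2031 − 32 days = Nov 23, 2031.

November 23, 2031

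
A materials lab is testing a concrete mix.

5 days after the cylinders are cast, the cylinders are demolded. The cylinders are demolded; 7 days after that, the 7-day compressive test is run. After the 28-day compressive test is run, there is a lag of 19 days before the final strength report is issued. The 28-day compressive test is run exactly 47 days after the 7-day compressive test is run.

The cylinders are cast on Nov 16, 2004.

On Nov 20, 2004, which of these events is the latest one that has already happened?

The cylinders are cast: Nov 16, 2004.
The cylinders are demolded: Nov 16, 2004 + 5 days = Nov 21, 2004.
The 7-day compressive test is run: Nov 21, 2004 + 7 days = Nov 28, 2004.
The 28-day compressive test is run: Nov 28, 2004 + 47 days = Jan 14, 2005.
The final strength report is issued: Jan 14, 2005 + 19 days = Feb 2, 2005.
Nov 20, 2004 falls between when the cylinders are cast (Nov 16, 2004) and when the cylinders are demolded (Nov 21, 2004).

The cylinders are cast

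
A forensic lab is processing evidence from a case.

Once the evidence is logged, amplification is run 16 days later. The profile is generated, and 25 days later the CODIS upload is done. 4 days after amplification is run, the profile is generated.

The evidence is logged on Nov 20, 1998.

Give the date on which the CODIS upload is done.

Jan 4, 1999

The evidence is logged: Nov 20, 1998.
Amplification is run: Nov 20, 1998 + 16 days = Dec 6, 1998.
The profile is generated: Dec 6, 1998 + 4 days = Dec 10, 1998.
The CODIS upload is done: Dec 10, 1998 + 25 days = Jan 4, 1999.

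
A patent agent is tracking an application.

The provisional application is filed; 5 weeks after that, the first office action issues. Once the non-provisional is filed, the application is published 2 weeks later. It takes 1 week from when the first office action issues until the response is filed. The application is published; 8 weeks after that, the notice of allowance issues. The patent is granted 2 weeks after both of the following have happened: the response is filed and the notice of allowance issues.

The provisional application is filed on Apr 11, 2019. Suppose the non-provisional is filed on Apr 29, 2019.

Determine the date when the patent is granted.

The provisional application is filed: Apr 11, 2019.
The first office action issues: Apr 11, 2019 + 5 weeks = May 16, 2019.
The response is filed: May 16, 2019 + 1 week = May 23, 2019.
The non-provisional is filed: Apr 29, 2019.
The application is published: Apr 29, 2019 + 2 weeks = May 13, 2019.
The notice of allowance issues: May 13, 2019 + 8 weeks = Jul 8, 2019.
Both prerequisites met — the response is filed (May 23, 2019), the notice of allowance issues (Jul 8, 2019); the later is Jul 8, 2019.
The patent is granted: Jul 8, 2019 + 2 weeks = Jul 22, 2019.

Jul 22, 2019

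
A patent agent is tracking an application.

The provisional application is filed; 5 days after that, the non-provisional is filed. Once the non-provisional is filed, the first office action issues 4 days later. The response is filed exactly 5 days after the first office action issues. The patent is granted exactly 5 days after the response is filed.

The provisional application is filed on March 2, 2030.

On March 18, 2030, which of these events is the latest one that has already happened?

The response is filed

The provisional application is filed: Mar 2, 2030.
The non-provisional is filed: Mar 2, 2030 + 5 days = Mar 7, 2030.
The first office action issues: Mar 7, 2030 + 4 days = Mar 11, 2030.
The response is filed: Mar 11, 2030 + 5 days = Mar 16, 2030.
The patent is granted: Mar 16, 2030 + 5 days = Mar 21, 2030.
Mar 18, 2030 falls between when the response is filed (Mar 16, 2030) and when the patent is granted (Mar 21, 2030).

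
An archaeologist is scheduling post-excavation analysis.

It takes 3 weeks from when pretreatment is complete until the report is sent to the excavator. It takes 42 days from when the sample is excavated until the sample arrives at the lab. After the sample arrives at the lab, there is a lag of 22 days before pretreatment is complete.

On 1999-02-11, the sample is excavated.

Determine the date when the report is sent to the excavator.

1999-05-07

The sample is excavated: Feb 11, 1999.
The sample arrives at the lab: Feb 11, 1999 + 42 days = Mar 25, 1999.
Pretreatment is complete: Mar 25, 1999 + 22 days = Apr 16, 1999.
The report is sent to the excavator: Apr 16, 1999 + 3 weeks = May 7, 1999.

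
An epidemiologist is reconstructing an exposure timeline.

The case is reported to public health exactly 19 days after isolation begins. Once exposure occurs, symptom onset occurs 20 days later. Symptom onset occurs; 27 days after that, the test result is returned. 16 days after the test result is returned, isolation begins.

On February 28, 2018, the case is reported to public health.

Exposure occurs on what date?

The case is reported to public health: Feb 28, 2018.
Isolation begins: Feb 28, 2018 − 19 days = Feb 9, 2018.
The test result is returned: Feb 9, 2018 − 16 days = Jan 24, 2018.
Symptom onset occurs: Jan 24, 2018 − 27 days = Dec 28, 2017.
Exposure occurs: Dec 28, 2017 − 20 days = Dec 8, 2017.

December 8, 2017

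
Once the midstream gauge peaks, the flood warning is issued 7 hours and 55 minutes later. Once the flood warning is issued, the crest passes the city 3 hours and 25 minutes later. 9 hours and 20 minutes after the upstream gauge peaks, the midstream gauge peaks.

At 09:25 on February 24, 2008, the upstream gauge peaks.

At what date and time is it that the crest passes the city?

06:05 on February 25, 2008

The upstream gauge peaks: 09:25 Feb 24, 2008.
The midstream gauge peaks: 09:25 Feb 24, 2008 + 9h20m = 18:45 Feb 24, 2008.
The flood warning is issued: 18:45 Feb 24, 2008 + 7h55m = 02:40 Feb 25, 2008.
The crest passes the city: 02:40 Feb 25, 2008 + 3h25m = 06:05 Feb 25, 2008.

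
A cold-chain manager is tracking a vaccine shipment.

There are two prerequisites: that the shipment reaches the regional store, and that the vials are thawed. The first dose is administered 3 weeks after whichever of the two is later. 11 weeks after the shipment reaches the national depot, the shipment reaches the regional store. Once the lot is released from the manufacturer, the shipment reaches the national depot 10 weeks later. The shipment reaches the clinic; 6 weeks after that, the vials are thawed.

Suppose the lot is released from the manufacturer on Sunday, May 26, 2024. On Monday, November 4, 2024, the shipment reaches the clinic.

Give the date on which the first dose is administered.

Monday, January 6, 2025

The lot is released from the manufacturer: May 26, 2024.
The shipment reaches the national depot: May 26, 2024 + 10 weeks = Aug 4, 2024.
The shipment reaches the regional store: Aug 4, 2024 + 11 weeks = Oct 20, 2024.
The shipment reaches the clinic: Nov 4, 2024.
The vials are thawed: Nov 4, 2024 + 6 weeks = Dec 16, 2024.
Both prerequisites met — the shipment reaches the regional store (Oct 20, 2024), the vials are thawed (Dec 16, 2024); the later is Dec 16, 2024.
The first dose is administered: Dec 16, 2024 + 3 weeks = Jan 6, 2025.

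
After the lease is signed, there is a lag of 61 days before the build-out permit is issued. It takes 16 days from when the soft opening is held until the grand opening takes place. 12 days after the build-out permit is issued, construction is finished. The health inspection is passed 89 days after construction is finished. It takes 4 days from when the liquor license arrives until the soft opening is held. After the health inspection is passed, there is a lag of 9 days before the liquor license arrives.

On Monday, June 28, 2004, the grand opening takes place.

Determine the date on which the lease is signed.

Saturday, December 20, 2003

The grand opening takes place: Jun 28, 2004.
The soft opening is held: Jun 28, 2004 − 16 days = Jun 12, 2004.
The liquor license arrives: Jun 12, 2004 − 4 days = Jun 8, 2004.
The health inspection is passed: Jun 8, 2004 − 9 days = May 30, 2004.
Construction is finished: May 30, 2004 − 89 days = Mar 2, 2004.
The build-out permit is issued: Mar 2, 2004 − 12 days = Feb 19, 2004.
The lease is signed: Feb 19, 2004 − 61 days = Dec 20, 2003.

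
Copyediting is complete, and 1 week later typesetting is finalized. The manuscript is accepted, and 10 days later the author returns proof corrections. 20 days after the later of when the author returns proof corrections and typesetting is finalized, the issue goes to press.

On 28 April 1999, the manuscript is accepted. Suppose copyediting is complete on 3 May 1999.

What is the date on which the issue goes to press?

The manuscript is accepted: Apr 28, 1999.
The author returns proof corrections: Apr 28, 1999 + 10 days = May 8, 1999.
Copyediting is complete: May 3, 1999.
Typesetting is finalized: May 3, 1999 + 1 week = May 10, 1999.
Both prerequisites met — the author returns proof corrections (May 8, 1999), typesetting is finalized (May 10, 1999); the later is May 10, 1999.
The issue goes to press: May 10, 1999 + 20 days = May 30, 1999.

30 May 1999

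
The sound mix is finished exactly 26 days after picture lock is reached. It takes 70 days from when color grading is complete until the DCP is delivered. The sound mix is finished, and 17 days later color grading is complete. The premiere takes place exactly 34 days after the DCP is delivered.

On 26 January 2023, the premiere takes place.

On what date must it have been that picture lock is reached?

1 September 2022

The premiere takes place: Jan 26, 2023.
The DCP is delivered: Jan 26, 2023 − 34 days = Dec 23, 2022.
Color grading is complete: Dec 23, 2022 − 70 days = Oct 14, 2022.
The sound mix is finished: Oct 14, 2022 − 17 days = Sep 27, 2022.
Picture lock is reached: Sep 27, 2022 − 26 days = Sep 1, 2022.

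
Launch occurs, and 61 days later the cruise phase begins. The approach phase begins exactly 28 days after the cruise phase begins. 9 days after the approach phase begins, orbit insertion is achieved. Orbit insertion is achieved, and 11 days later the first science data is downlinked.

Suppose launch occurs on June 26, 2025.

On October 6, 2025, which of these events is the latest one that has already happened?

Launch occurs: Jun 26, 2025.
The cruise phase begins: Jun 26, 2025 + 61 days = Aug 26, 2025.
The approach phase begins: Aug 26, 2025 + 28 days = Sep 23, 2025.
Orbit insertion is achieved: Sep 23, 2025 + 9 days = Oct 2, 2025.
The first science data is downlinked: Oct 2, 2025 + 11 days = Oct 13, 2025.
Oct 6, 2025 falls between when orbit insertion is achieved (Oct 2, 2025) and when the first science data is downlinked (Oct 13, 2025).

Orbit insertion is achieved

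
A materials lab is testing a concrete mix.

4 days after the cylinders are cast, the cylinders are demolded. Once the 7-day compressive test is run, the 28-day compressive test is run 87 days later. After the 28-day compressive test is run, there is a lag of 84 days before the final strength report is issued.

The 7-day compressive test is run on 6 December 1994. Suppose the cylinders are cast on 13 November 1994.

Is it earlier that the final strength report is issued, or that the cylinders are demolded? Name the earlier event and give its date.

The cylinders are demolded — 17 November 1994

The 7-day compressive test is run: Dec 6, 1994.
The 28-day compressive test is run: Dec 6, 1994 + 87 days = Mar 3, 1995.
The final strength report is issued: Mar 3, 1995 + 84 days = May 26, 1995.
The cylinders are cast: Nov 13, 1994.
The cylinders are demolded: Nov 13, 1994 + 4 days = Nov 17, 1994.
Comparing: the final strength report is issued on May 26, 1995 vs the cylinders are demolded on Nov 17, 1994. Earlier: the cylinders are demolded.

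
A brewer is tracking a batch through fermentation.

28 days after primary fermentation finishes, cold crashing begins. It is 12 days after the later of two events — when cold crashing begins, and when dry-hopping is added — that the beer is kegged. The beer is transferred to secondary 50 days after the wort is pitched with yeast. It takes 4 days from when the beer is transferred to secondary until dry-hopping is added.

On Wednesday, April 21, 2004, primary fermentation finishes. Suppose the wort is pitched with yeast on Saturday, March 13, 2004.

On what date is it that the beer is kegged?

Monday, May 31, 2004

Primary fermentation finishes: Apr 21, 2004.
Cold crashing begins: Apr 21, 2004 + 28 days = May 19, 2004.
The wort is pitched with yeast: Mar 13, 2004.
The beer is transferred to secondary: Mar 13, 2004 + 50 days = May 2, 2004.
Dry-hopping is added: May 2, 2004 + 4 days = May 6, 2004.
Both prerequisites met — cold crashing begins (May 19, 2004), dry-hopping is added (May 6, 2004); the later is May 19, 2004.
The beer is kegged: May 19, 2004 + 12 days = May 31, 2004.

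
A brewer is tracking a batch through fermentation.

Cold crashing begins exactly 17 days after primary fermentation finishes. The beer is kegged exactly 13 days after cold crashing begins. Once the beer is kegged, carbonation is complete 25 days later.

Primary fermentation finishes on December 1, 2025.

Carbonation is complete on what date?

Primary fermentation finishes: Dec 1, 2025.
Cold crashing begins: Dec 1, 2025 + 17 days = Dec 18, 2025.
The beer is kegged: Dec 18, 2025 + 13 days = Dec 31, 2025.
Carbonation is complete: Dec 31, 2025 + 25 days = Jan 25, 2026.

January 25, 2026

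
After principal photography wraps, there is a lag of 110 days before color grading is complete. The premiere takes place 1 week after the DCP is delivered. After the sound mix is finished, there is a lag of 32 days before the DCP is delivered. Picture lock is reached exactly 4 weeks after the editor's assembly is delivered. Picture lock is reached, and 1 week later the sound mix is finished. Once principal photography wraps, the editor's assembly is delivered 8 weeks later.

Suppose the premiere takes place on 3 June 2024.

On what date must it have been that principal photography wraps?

25 January 2024

The premiere takes place: Jun 3, 2024.
The DCP is delivered: Jun 3, 2024 − 1 week = May 27, 2024.
The sound mix is finished: May 27, 2024 − 32 days = Apr 25, 2024.
Picture lock is reached: Apr 25, 2024 − 1 week = Apr 18, 2024.
The editor's assembly is delivered: Apr 18, 2024 − 4 weeks = Mar 21, 2024.
Principal photography wraps: Mar 21, 2024 − 8 weeks = Jan 25, 2024.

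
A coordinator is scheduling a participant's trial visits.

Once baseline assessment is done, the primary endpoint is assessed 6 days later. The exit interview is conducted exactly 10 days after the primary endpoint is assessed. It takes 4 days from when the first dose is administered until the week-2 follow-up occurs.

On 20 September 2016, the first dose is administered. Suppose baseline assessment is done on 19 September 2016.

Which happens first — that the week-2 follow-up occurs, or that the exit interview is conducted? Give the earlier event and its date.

The week-2 follow-up occurs — 24 September 2016

The first dose is administered: Sep 20, 2016.
The week-2 follow-up occurs: Sep 20, 2016 + 4 days = Sep 24, 2016.
Baseline assessment is done: Sep 19, 2016.
The primary endpoint is assessed: Sep 19, 2016 + 6 days = Sep 25, 2016.
The exit interview is conducted: Sep 25, 2016 + 10 days = Oct 5, 2016.
Comparing: the week-2 follow-up occurs on Sep 24, 2016 vs the exit interview is conducted on Oct 5, 2016. Earlier: the week-2 follow-up occurs.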